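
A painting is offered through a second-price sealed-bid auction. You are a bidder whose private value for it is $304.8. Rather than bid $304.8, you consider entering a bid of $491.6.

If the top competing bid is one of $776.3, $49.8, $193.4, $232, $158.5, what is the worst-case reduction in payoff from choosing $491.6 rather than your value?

$0

$776.3: same outcome either way → loss $0.
$49.8: same outcome either way → loss $0.
$193.4: same outcome either way → loss $0.
$232: same outcome either way → loss $0.
$158.5: same outcome either way → loss $0.
Maximum loss: $0.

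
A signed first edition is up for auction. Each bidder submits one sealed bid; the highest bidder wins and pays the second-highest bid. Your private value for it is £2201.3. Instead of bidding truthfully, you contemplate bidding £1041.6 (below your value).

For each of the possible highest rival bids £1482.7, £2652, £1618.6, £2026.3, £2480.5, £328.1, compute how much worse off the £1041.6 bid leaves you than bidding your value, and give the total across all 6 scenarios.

£1476.3

The deviation costs you only when the competing bid falls strictly between £1041.6 and £2201.3; elsewhere both bids give the same outcome.
£1482.7: truthful payoff £718.6, deviation payoff £0 → loss £718.6.
£2652: outcomes coincide → loss £0.
£1618.6: truthful payoff £582.7, deviation payoff £0 → loss £582.7.
£2026.3: truthful payoff £175, deviation payoff £0 → loss £175.
£2480.5: outcomes coincide → loss £0.
£328.1: outcomes coincide → loss £0.
Total loss = £718.6 + £582.7 + £175 = £1476.3.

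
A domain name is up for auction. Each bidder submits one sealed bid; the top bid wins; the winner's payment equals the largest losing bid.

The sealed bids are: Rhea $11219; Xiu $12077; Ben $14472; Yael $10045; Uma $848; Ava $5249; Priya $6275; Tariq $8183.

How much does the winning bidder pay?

Highest bid: Ben at $14472, so Ben wins.
Second-highest bid: Xiu at $12077 — that is the price the winner pays.

$12077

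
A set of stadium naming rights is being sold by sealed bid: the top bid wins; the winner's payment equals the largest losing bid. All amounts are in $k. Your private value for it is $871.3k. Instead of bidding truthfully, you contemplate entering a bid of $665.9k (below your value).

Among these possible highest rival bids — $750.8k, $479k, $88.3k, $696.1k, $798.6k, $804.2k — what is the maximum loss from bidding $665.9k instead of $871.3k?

$750.8k: truthful gives $120.5k, deviation gives $0k → loss $120.5k.
$479k: same outcome either way → loss $0k.
$88.3k: same outcome either way → loss $0k.
$696.1k: truthful gives $175.2k, deviation gives $0k → loss $175.2k.
$798.6k: truthful gives $72.7k, deviation gives $0k → loss $72.7k.
$804.2k: truthful gives $67.1k, deviation gives $0k → loss $67.1k.
Maximum loss: $175.2k.

$175.2k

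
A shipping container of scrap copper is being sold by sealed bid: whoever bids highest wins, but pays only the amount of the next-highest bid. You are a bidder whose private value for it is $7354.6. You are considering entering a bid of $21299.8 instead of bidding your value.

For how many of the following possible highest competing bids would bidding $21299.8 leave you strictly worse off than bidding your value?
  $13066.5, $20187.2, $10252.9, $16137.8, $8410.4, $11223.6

The deviation hurts exactly when the highest competing bid lies strictly between $7354.6 and $21299.8 — overbidding then wins at a price above your value.
$13066.5: inside the interval → strictly worse (loss $5711.9).
$20187.2: inside the interval → strictly worse (loss $12832.6).
$10252.9: inside the interval → strictly worse (loss $2898.3).
$16137.8: inside the interval → strictly worse (loss $8783.2).
$8410.4: inside the interval → strictly worse (loss $1055.8).
$11223.6: inside the interval → strictly worse (loss $3869).
Count: 6.

6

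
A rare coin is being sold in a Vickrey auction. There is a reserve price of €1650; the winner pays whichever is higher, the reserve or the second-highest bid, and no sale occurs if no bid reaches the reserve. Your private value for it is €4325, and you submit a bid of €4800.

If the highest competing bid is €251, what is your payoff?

€2675

Your bid €4800 is the highest and exceeds the reserve.
Price = max(second-highest bid, reserve) = max(€251, €1650) = €1650.
Payoff = €4325 − €1650 = €2675.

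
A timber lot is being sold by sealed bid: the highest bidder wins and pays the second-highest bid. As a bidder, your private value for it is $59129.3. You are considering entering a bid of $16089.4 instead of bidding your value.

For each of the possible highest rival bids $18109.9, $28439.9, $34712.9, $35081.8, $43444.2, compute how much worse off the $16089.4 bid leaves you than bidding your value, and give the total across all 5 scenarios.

The deviation costs you only when the competing bid falls strictly between $16089.4 and $59129.3; elsewhere both bids give the same outcome.
$18109.9: truthful payoff $41019.4, deviation payoff $0 → loss $41019.4.
$28439.9: truthful payoff $30689.4, deviation payoff $0 → loss $30689.4.
$34712.9: truthful payoff $24416.4, deviation payoff $0 → loss $24416.4.
$35081.8: truthful payoff $24047.5, deviation payoff $0 → loss $24047.5.
$43444.2: truthful payoff $15685.1, deviation payoff $0 → loss $15685.1.
Total loss = $41019.4 + $30689.4 + $24416.4 + $24047.5 + $15685.1 = $135857.8.
Truthful bidding weakly dominates here: raising your bid can only win items priced above your value, and lowering it can only forfeit items priced below.

$135857.8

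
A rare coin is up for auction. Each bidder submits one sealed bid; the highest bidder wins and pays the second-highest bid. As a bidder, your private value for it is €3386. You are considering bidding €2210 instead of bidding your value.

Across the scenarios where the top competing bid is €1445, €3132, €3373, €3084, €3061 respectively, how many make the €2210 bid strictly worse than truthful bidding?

The deviation hurts exactly when the highest competing bid lies strictly between €2210 and €3386 — underbidding then forfeits a profitable win.
€1445: below both → same outcome either way.
€3132: inside the interval → strictly worse (loss €254).
€3373: inside the interval → strictly worse (loss €13).
€3084: inside the interval → strictly worse (loss €302).
€3061: inside the interval → strictly worse (loss €325).
Count: 4.

4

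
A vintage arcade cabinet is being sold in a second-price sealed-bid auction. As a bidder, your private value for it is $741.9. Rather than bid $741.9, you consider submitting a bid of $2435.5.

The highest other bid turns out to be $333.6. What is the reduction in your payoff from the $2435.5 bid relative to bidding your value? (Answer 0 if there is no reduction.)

$0

Bidding your value $741.9: you win (since $741.9 > $333.6) and pay $333.6. Payoff $408.3.
Bidding $2435.5: you win and pay $333.6. Payoff $741.9 − $333.6 = $408.3.
Difference = $408.3 − $408.3 = $0; both bids lead to the same outcome because the competing bid is below both your value and your alternative bid.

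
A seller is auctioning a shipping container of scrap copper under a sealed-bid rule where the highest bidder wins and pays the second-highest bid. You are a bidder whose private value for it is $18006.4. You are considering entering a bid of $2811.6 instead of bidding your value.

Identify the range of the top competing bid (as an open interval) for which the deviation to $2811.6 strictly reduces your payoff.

If the competing bid is below $2811.6, both bids win at the same price — no difference.
If it is above $18006.4, both bids lose — no difference.
If it lies strictly between $2811.6 and $18006.4, bidding your value wins at a price below your value (positive payoff) while bidding $2811.6 loses (payoff 0).
So the deviation strictly hurts on the open interval ($2811.6, $18006.4).
Because the price is fixed by the runner-up's bid, deviating from your value can only change a good outcome into a bad one — never the reverse.

($2811.6, $18006.4)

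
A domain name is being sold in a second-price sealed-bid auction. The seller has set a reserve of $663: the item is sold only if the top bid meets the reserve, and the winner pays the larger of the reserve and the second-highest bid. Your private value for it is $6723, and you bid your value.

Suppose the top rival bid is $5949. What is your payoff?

Your bid $6723 is the highest and exceeds the reserve.
Price = max(second-highest bid, reserve) = max($5949, $663) = $5949.
Payoff = $6723 − $5949 = $774.

$774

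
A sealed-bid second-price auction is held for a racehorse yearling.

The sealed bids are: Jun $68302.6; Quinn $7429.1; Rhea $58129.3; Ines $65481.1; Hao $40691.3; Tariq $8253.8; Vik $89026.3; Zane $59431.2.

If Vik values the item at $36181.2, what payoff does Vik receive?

Highest bid: Vik at $89026.3, so Vik wins.
Second-highest bid: Jun at $68302.6 — that is the price the winner pays.
Vik's payoff = value − price = $36181.2 − $68302.6 = −$32121.4.

−$32121.4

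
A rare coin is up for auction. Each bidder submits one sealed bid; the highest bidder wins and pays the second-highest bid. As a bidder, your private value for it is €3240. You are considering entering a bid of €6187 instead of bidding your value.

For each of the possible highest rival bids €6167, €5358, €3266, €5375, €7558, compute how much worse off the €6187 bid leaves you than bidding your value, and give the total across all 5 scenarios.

The deviation costs you only when the competing bid falls strictly between €3240 and €6187; elsewhere both bids give the same outcome.
€6167: truthful payoff €0, deviation payoff −€2927 → loss €2927.
€5358: truthful payoff €0, deviation payoff −€2118 → loss €2118.
€3266: truthful payoff €0, deviation payoff −€26 → loss €26.
€5375: truthful payoff €0, deviation payoff −€2135 → loss €2135.
€7558: outcomes coincide → loss €0.
Total loss = €2927 + €2118 + €26 + €2135 = €7206.
Because the price is fixed by the runner-up's bid, deviating from your value can only change a good outcome into a bad one — never the reverse.

€7206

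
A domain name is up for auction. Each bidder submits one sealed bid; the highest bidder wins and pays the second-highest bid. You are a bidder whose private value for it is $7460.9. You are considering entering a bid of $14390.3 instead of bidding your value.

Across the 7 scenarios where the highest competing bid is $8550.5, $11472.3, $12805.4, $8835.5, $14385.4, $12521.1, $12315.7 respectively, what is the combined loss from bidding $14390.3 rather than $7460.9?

$28659.6

The deviation costs you only when the competing bid falls strictly between $7460.9 and $14390.3; elsewhere both bids give the same outcome.
$8550.5: truthful payoff $0, deviation payoff −$1089.6 → loss $1089.6.
$11472.3: truthful payoff $0, deviation payoff −$4011.4 → loss $4011.4.
$12805.4: truthful payoff $0, deviation payoff −$5344.5 → loss $5344.5.
$8835.5: truthful payoff $0, deviation payoff −$1374.6 → loss $1374.6.
$14385.4: truthful payoff $0, deviation payoff −$6924.5 → loss $6924.5.
$12521.1: truthful payoff $0, deviation payoff −$5060.2 → loss $5060.2.
$12315.7: truthful payoff $0, deviation payoff −$4854.8 → loss $4854.8.
Total loss = $1089.6 + $4011.4 + $5344.5 + $1374.6 + $6924.5 + $5060.2 + $4854.8 = $28659.6.
Because the price is fixed by the runner-up's bid, deviating from your value can only change a good outcome into a bad one — never the reverse.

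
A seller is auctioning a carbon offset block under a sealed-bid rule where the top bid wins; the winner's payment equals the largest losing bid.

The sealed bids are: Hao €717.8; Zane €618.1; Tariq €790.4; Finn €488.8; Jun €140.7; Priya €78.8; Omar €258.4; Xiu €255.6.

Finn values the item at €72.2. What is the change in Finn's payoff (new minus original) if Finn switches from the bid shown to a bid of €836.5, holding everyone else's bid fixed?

The highest bid among the other bidders is €790.4; Finn's bid doesn't change that.
Original bid €488.8: Finn is not highest (top rival bid is €790.4); payoff €0.
Alternative bid €836.5: Finn is highest, pays the top rival bid €790.4; payoff €72.2 − €790.4 = −€718.2.
Change in payoff = −€718.2 − (€0) = −€718.2.

−€718.2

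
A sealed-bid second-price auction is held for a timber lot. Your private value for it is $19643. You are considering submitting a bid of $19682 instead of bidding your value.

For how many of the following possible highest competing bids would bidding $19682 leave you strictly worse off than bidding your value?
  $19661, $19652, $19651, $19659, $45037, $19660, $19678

The deviation hurts exactly when the highest competing bid lies strictly between $19643 and $19682 — overbidding then wins at a price above your value.
$19661: inside the interval → strictly worse (loss $18).
$19652: inside the interval → strictly worse (loss $9).
$19651: inside the interval → strictly worse (loss $8).
$19659: inside the interval → strictly worse (loss $16).
$45037: above both → same outcome either way.
$19660: inside the interval → strictly worse (loss $17).
$19678: inside the interval → strictly worse (loss $35).
Count: 6.

6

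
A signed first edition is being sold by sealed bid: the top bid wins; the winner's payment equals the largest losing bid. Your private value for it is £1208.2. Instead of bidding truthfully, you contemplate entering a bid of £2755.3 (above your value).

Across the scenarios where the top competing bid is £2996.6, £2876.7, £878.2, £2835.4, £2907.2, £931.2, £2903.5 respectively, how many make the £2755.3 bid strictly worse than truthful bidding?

0

The deviation hurts exactly when the highest competing bid lies strictly between £1208.2 and £2755.3 — overbidding then wins at a price above your value.
£2996.6: above both → same outcome either way.
£2876.7: above both → same outcome either way.
£878.2: below both → same outcome either way.
£2835.4: above both → same outcome either way.
£2907.2: above both → same outcome either way.
£931.2: below both → same outcome either way.
£2903.5: above both → same outcome either way.
Count: 0.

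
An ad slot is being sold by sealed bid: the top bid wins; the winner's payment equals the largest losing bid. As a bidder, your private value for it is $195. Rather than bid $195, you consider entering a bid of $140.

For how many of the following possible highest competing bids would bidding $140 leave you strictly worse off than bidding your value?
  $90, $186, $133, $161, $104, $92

The deviation hurts exactly when the highest competing bid lies strictly between $140 and $195 — underbidding then forfeits a profitable win.
$90: below both → same outcome either way.
$186: inside the interval → strictly worse (loss $9).
$133: below both → same outcome either way.
$161: inside the interval → strictly worse (loss $34).
$104: below both → same outcome either way.
$92: below both → same outcome either way.
Count: 2.

2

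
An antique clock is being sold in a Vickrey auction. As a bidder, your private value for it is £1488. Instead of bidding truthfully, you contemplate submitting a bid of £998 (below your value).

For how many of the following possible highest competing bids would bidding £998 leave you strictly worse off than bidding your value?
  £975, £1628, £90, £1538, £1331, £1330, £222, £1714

2

The deviation hurts exactly when the highest competing bid lies strictly between £998 and £1488 — underbidding then forfeits a profitable win.
£975: below both → same outcome either way.
£1628: above both → same outcome either way.
£90: below both → same outcome either way.
£1538: above both → same outcome either way.
£1331: inside the interval → strictly worse (loss £157).
£1330: inside the interval → strictly worse (loss £158).
£222: below both → same outcome either way.
£1714: above both → same outcome either way.
Count: 2.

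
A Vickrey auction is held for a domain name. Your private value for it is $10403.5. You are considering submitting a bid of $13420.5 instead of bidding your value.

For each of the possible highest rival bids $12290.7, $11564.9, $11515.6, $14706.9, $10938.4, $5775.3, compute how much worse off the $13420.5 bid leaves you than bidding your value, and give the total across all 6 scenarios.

The deviation costs you only when the competing bid falls strictly between $10403.5 and $13420.5; elsewhere both bids give the same outcome.
$12290.7: truthful payoff $0, deviation payoff −$1887.2 → loss $1887.2.
$11564.9: truthful payoff $0, deviation payoff −$1161.4 → loss $1161.4.
$11515.6: truthful payoff $0, deviation payoff −$1112.1 → loss $1112.1.
$14706.9: outcomes coincide → loss $0.
$10938.4: truthful payoff $0, deviation payoff −$534.9 → loss $534.9.
$5775.3: outcomes coincide → loss $0.
Total loss = $1887.2 + $1161.4 + $1112.1 + $534.9 = $4695.6.

$4695.6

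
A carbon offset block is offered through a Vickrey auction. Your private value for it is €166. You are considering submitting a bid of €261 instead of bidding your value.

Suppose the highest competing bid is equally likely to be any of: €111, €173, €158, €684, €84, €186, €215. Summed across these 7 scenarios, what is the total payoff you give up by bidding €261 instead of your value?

The deviation costs you only when the competing bid falls strictly between €166 and €261; elsewhere both bids give the same outcome.
€111: outcomes coincide → loss €0.
€173: truthful payoff €0, deviation payoff −€7 → loss €7.
€158: outcomes coincide → loss €0.
€684: outcomes coincide → loss €0.
€84: outcomes coincide → loss €0.
€186: truthful payoff €0, deviation payoff −€20 → loss €20.
€215: truthful payoff €0, deviation payoff −€49 → loss €49.
Total loss = €7 + €20 + €49 = €76.

€76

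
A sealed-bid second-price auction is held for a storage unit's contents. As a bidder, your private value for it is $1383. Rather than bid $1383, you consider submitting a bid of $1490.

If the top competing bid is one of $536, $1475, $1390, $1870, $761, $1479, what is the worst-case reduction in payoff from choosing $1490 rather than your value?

$96

$536: same outcome either way → loss $0.
$1475: truthful gives $0, deviation gives −$92 → loss $92.
$1390: truthful gives $0, deviation gives −$7 → loss $7.
$1870: same outcome either way → loss $0.
$761: same outcome either way → loss $0.
$1479: truthful gives $0, deviation gives −$96 → loss $96.
Maximum loss: $96.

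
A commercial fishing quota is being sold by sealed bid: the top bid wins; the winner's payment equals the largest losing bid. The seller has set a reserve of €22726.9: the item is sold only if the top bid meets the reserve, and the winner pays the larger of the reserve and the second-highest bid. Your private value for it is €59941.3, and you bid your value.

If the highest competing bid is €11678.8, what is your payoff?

Your bid €59941.3 is the highest and exceeds the reserve.
Price = max(second-highest bid, reserve) = max(€11678.8, €22726.9) = €22726.9.
Payoff = €59941.3 − €22726.9 = €37214.4.

€37214.4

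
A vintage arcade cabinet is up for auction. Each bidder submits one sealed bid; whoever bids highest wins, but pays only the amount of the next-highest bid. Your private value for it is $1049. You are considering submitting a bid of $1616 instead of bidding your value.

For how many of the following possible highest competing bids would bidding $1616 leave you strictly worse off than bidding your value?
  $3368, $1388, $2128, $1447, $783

2

The deviation hurts exactly when the highest competing bid lies strictly between $1049 and $1616 — overbidding then wins at a price above your value.
$3368: above both → same outcome either way.
$1388: inside the interval → strictly worse (loss $339).
$2128: above both → same outcome either way.
$1447: inside the interval → strictly worse (loss $398).
$783: below both → same outcome either way.
Count: 2.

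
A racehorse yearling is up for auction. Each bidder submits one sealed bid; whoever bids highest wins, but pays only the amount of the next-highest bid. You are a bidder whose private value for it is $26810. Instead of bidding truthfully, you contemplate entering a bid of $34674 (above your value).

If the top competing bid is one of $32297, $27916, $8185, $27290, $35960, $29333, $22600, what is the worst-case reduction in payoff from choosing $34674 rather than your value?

$32297: truthful gives $0, deviation gives −$5487 → loss $5487.
$27916: truthful gives $0, deviation gives −$1106 → loss $1106.
$8185: same outcome either way → loss $0.
$27290: truthful gives $0, deviation gives −$480 → loss $480.
$35960: same outcome either way → loss $0.
$29333: truthful gives $0, deviation gives −$2523 → loss $2523.
$22600: same outcome either way → loss $0.
Maximum loss: $5487.

$5487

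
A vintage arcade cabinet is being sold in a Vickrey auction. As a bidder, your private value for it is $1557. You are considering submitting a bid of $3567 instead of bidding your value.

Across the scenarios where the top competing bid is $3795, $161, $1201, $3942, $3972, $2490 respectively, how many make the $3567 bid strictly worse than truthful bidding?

1

The deviation hurts exactly when the highest competing bid lies strictly between $1557 and $3567 — overbidding then wins at a price above your value.
$3795: above both → same outcome either way.
$161: below both → same outcome either way.
$1201: below both → same outcome either way.
$3942: above both → same outcome either way.
$3972: above both → same outcome either way.
$2490: inside the interval → strictly worse (loss $933).
Count: 1.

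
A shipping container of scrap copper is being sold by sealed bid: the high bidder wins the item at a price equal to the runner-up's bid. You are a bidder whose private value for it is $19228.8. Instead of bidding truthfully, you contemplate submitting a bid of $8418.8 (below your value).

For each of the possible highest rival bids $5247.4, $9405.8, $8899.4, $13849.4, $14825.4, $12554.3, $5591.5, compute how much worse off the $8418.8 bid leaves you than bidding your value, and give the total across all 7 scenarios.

$36609.7

The deviation costs you only when the competing bid falls strictly between $8418.8 and $19228.8; elsewhere both bids give the same outcome.
$5247.4: outcomes coincide → loss $0.
$9405.8: truthful payoff $9823, deviation payoff $0 → loss $9823.
$8899.4: truthful payoff $10329.4, deviation payoff $0 → loss $10329.4.
$13849.4: truthful payoff $5379.4, deviation payoff $0 → loss $5379.4.
$14825.4: truthful payoff $4403.4, deviation payoff $0 → loss $4403.4.
$12554.3: truthful payoff $6674.5, deviation payoff $0 → loss $6674.5.
$5591.5: outcomes coincide → loss $0.
Total loss = $9823 + $10329.4 + $5379.4 + $4403.4 + $6674.5 = $36609.7.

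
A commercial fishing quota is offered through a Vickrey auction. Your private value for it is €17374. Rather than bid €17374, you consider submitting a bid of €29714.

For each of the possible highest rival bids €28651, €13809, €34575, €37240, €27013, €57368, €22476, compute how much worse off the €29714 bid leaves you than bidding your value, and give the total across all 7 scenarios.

€26018

The deviation costs you only when the competing bid falls strictly between €17374 and €29714; elsewhere both bids give the same outcome.
€28651: truthful payoff €0, deviation payoff −€11277 → loss €11277.
€13809: outcomes coincide → loss €0.
€34575: outcomes coincide → loss €0.
€37240: outcomes coincide → loss €0.
€27013: truthful payoff €0, deviation payoff −€9639 → loss €9639.
€57368: outcomes coincide → loss €0.
€22476: truthful payoff €0, deviation payoff −€5102 → loss €5102.
Total loss = €11277 + €9639 + €5102 = €26018.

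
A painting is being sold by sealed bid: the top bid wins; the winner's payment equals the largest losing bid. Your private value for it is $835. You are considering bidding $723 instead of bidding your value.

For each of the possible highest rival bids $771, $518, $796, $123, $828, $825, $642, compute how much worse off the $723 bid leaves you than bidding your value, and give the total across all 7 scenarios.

$120

The deviation costs you only when the competing bid falls strictly between $723 and $835; elsewhere both bids give the same outcome.
$771: truthful payoff $64, deviation payoff $0 → loss $64.
$518: outcomes coincide → loss $0.
$796: truthful payoff $39, deviation payoff $0 → loss $39.
$123: outcomes coincide → loss $0.
$828: truthful payoff $7, deviation payoff $0 → loss $7.
$825: truthful payoff $10, deviation payoff $0 → loss $10.
$642: outcomes coincide → loss $0.
Total loss = $64 + $39 + $7 + $10 = $120.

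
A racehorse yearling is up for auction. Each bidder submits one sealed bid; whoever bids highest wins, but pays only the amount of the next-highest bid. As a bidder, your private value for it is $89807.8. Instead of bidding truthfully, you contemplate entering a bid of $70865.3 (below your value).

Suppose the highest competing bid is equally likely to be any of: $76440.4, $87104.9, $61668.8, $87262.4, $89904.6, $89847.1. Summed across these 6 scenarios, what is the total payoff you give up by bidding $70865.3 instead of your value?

The deviation costs you only when the competing bid falls strictly between $70865.3 and $89807.8; elsewhere both bids give the same outcome.
$76440.4: truthful payoff $13367.4, deviation payoff $0 → loss $13367.4.
$87104.9: truthful payoff $2702.9, deviation payoff $0 → loss $2702.9.
$61668.8: outcomes coincide → loss $0.
$87262.4: truthful payoff $2545.4, deviation payoff $0 → loss $2545.4.
$89904.6: outcomes coincide → loss $0.
$89847.1: outcomes coincide → loss $0.
Total loss = $13367.4 + $2702.9 + $2545.4 = $18615.7.
Truthful bidding weakly dominates here: raising your bid can only win items priced above your value, and lowering it can only forfeit items priced below.

$18615.7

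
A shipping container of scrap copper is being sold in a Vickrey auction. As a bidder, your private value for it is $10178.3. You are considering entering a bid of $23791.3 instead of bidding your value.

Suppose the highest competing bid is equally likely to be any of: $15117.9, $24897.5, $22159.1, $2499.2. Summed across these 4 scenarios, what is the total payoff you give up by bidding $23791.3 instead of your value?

The deviation costs you only when the competing bid falls strictly between $10178.3 and $23791.3; elsewhere both bids give the same outcome.
$15117.9: truthful payoff $0, deviation payoff −$4939.6 → loss $4939.6.
$24897.5: outcomes coincide → loss $0.
$22159.1: truthful payoff $0, deviation payoff −$11980.8 → loss $11980.8.
$2499.2: outcomes coincide → loss $0.
Total loss = $4939.6 + $11980.8 = $16920.4.

$16920.4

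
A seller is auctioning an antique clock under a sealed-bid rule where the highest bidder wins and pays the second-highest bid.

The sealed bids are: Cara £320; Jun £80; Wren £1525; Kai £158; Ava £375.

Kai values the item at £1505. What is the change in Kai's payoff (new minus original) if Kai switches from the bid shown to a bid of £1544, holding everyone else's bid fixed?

−£20

The highest bid among the other bidders is £1525; Kai's bid doesn't change that.
Original bid £158: Kai is not highest (top rival bid is £1525); payoff £0.
Alternative bid £1544: Kai is highest, pays the top rival bid £1525; payoff £1505 − £1525 = −£20.
Change in payoff = −£20 − (£0) = −£20.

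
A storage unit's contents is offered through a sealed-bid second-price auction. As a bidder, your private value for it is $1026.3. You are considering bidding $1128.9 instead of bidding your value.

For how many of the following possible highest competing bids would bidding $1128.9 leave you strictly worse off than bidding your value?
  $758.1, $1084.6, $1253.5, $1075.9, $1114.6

3

The deviation hurts exactly when the highest competing bid lies strictly between $1026.3 and $1128.9 — overbidding then wins at a price above your value.
$758.1: below both → same outcome either way.
$1084.6: inside the interval → strictly worse (loss $58.3).
$1253.5: above both → same outcome either way.
$1075.9: inside the interval → strictly worse (loss $49.6).
$1114.6: inside the interval → strictly worse (loss $88.3).
Count: 3.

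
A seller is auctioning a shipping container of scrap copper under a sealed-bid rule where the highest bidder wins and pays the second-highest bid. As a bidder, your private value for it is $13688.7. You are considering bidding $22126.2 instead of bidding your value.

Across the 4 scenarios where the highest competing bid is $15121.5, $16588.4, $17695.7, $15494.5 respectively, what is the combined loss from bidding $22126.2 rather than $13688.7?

The deviation costs you only when the competing bid falls strictly between $13688.7 and $22126.2; elsewhere both bids give the same outcome.
$15121.5: truthful payoff $0, deviation payoff −$1432.8 → loss $1432.8.
$16588.4: truthful payoff $0, deviation payoff −$2899.7 → loss $2899.7.
$17695.7: truthful payoff $0, deviation payoff −$4007 → loss $4007.
$15494.5: truthful payoff $0, deviation payoff −$1805.8 → loss $1805.8.
Total loss = $1432.8 + $2899.7 + $4007 + $1805.8 = $10145.3.

$10145.3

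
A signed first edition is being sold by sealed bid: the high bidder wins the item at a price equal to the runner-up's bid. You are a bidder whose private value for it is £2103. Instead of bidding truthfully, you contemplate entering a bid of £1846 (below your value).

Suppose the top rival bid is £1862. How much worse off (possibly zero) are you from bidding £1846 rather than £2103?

Bidding your value £2103: you win (since £2103 > £1862) and pay £1862. Payoff £241.
Bidding £1846: you lose. Payoff £0.
The competing bid £1862 lies between your shaded bid and your value, so underbidding forfeits an item you could have won at a profitable price.
Loss from deviating = £241 − (£0) = £241.
In a second-price auction your bid sets only whether you win, not what you pay, so bidding your true value is weakly dominant.

£241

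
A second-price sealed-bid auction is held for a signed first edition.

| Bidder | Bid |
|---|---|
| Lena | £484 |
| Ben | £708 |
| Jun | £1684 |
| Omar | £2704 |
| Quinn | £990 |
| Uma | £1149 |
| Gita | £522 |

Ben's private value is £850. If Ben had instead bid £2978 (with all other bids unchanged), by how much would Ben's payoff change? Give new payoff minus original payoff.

−£1854

The highest bid among the other bidders is £2704; Ben's bid doesn't change that.
Original bid £708: Ben is not highest (top rival bid is £2704); payoff £0.
Alternative bid £2978: Ben is highest, pays the top rival bid £2704; payoff £850 − £2704 = −£1854.
Change in payoff = −£1854 − (£0) = −£1854.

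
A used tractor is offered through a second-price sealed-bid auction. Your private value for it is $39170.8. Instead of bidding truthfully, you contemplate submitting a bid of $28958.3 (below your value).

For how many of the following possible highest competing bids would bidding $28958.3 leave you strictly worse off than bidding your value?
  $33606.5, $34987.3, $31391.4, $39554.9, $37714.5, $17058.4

The deviation hurts exactly when the highest competing bid lies strictly between $28958.3 and $39170.8 — underbidding then forfeits a profitable win.
$33606.5: inside the interval → strictly worse (loss $5564.3).
$34987.3: inside the interval → strictly worse (loss $4183.5).
$31391.4: inside the interval → strictly worse (loss $7779.4).
$39554.9: above both → same outcome either way.
$37714.5: inside the interval → strictly worse (loss $1456.3).
$17058.4: below both → same outcome either way.
Count: 4.

4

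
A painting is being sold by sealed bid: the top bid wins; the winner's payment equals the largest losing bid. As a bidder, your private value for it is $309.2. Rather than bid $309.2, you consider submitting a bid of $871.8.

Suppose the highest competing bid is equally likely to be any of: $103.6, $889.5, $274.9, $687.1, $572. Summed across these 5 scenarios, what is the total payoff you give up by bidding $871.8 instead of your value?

$640.7

The deviation costs you only when the competing bid falls strictly between $309.2 and $871.8; elsewhere both bids give the same outcome.
$103.6: outcomes coincide → loss $0.
$889.5: outcomes coincide → loss $0.
$274.9: outcomes coincide → loss $0.
$687.1: truthful payoff $0, deviation payoff −$377.9 → loss $377.9.
$572: truthful payoff $0, deviation payoff −$262.8 → loss $262.8.
Total loss = $377.9 + $262.8 = $640.7.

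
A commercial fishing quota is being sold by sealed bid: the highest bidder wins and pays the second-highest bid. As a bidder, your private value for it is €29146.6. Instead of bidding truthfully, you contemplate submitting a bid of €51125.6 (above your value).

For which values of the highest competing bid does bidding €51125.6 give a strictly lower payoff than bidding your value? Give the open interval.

If the competing bid is below €29146.6, both bids win at the same price — no difference.
If it is above €51125.6, both bids lose — no difference.
If it lies strictly between €29146.6 and €51125.6, bidding your value loses (payoff 0) while bidding €51125.6 wins at a price above your value (payoff negative).
So the deviation strictly hurts on the open interval (€29146.6, €51125.6).

(€29146.6, €51125.6)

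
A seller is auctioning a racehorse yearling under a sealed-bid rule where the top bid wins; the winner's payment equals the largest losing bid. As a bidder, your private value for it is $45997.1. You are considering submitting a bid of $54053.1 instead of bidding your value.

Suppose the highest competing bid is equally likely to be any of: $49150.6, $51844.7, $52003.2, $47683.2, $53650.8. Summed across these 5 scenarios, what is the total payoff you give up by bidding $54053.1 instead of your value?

The deviation costs you only when the competing bid falls strictly between $45997.1 and $54053.1; elsewhere both bids give the same outcome.
$49150.6: truthful payoff $0, deviation payoff −$3153.5 → loss $3153.5.
$51844.7: truthful payoff $0, deviation payoff −$5847.6 → loss $5847.6.
$52003.2: truthful payoff $0, deviation payoff −$6006.1 → loss $6006.1.
$47683.2: truthful payoff $0, deviation payoff −$1686.1 → loss $1686.1.
$53650.8: truthful payoff $0, deviation payoff −$7653.7 → loss $7653.7.
Total loss = $3153.5 + $5847.6 + $6006.1 + $1686.1 + $7653.7 = $24347.
Because the price is fixed by the runner-up's bid, deviating from your value can only change a good outcome into a bad one — never the reverse.

$24347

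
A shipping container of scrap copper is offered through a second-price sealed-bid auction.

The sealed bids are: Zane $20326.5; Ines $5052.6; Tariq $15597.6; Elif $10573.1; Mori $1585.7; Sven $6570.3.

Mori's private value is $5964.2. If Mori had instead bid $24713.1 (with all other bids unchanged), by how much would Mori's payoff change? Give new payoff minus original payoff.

The highest bid among the other bidders is $20326.5; Mori's bid doesn't change that.
Original bid $1585.7: Mori is not highest (top rival bid is $20326.5); payoff $0.
Alternative bid $24713.1: Mori is highest, pays the top rival bid $20326.5; payoff $5964.2 − $20326.5 = −$14362.3.
Change in payoff = −$14362.3 − ($0) = −$14362.3.

−$14362.3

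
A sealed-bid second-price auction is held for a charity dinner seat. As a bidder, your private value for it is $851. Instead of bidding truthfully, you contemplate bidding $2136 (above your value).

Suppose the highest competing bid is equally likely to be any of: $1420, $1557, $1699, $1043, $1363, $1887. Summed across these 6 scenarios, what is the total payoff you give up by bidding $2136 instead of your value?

The deviation costs you only when the competing bid falls strictly between $851 and $2136; elsewhere both bids give the same outcome.
$1420: truthful payoff $0, deviation payoff −$569 → loss $569.
$1557: truthful payoff $0, deviation payoff −$706 → loss $706.
$1699: truthful payoff $0, deviation payoff −$848 → loss $848.
$1043: truthful payoff $0, deviation payoff −$192 → loss $192.
$1363: truthful payoff $0, deviation payoff −$512 → loss $512.
$1887: truthful payoff $0, deviation payoff −$1036 → loss $1036.
Total loss = $569 + $706 + $848 + $192 + $512 + $1036 = $3863.

$3863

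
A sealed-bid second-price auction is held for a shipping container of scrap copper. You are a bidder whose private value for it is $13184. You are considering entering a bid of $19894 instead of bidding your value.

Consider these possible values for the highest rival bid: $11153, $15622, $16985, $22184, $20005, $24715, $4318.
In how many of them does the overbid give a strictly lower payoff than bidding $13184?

2

The deviation hurts exactly when the highest competing bid lies strictly between $13184 and $19894 — overbidding then wins at a price above your value.
$11153: below both → same outcome either way.
$15622: inside the interval → strictly worse (loss $2438).
$16985: inside the interval → strictly worse (loss $3801).
$22184: above both → same outcome either way.
$20005: above both → same outcome either way.
$24715: above both → same outcome either way.
$4318: below both → same outcome either way.
Count: 2.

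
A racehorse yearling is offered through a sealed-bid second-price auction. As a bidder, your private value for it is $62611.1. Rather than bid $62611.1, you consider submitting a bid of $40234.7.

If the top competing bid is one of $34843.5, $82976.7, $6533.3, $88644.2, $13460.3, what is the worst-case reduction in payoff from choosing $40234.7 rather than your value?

$34843.5: same outcome either way → loss $0.
$82976.7: same outcome either way → loss $0.
$6533.3: same outcome either way → loss $0.
$88644.2: same outcome either way → loss $0.
$13460.3: same outcome either way → loss $0.
Maximum loss: $0.

$0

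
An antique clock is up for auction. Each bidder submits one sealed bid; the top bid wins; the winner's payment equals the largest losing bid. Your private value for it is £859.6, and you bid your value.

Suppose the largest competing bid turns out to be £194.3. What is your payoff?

Your bid £859.6 exceeds the highest competing bid £194.3, so you win.
In a second-price auction the winner pays the second-highest bid, £194.3.
Payoff = value − price = £859.6 − £194.3 = £665.3.

£665.3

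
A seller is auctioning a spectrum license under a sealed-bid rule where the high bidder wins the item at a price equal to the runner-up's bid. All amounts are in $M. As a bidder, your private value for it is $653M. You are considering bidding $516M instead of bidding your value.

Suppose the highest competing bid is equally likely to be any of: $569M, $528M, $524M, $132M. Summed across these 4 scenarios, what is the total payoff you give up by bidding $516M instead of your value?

The deviation costs you only when the competing bid falls strictly between $516M and $653M; elsewhere both bids give the same outcome.
$569M: truthful payoff $84M, deviation payoff $0M → loss $84M.
$528M: truthful payoff $125M, deviation payoff $0M → loss $125M.
$524M: truthful payoff $129M, deviation payoff $0M → loss $129M.
$132M: outcomes coincide → loss $0M.
Total loss = $84M + $125M + $129M = $338M.
Because the price is fixed by the runner-up's bid, deviating from your value can only change a good outcome into a bad one — never the reverse.

$338M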